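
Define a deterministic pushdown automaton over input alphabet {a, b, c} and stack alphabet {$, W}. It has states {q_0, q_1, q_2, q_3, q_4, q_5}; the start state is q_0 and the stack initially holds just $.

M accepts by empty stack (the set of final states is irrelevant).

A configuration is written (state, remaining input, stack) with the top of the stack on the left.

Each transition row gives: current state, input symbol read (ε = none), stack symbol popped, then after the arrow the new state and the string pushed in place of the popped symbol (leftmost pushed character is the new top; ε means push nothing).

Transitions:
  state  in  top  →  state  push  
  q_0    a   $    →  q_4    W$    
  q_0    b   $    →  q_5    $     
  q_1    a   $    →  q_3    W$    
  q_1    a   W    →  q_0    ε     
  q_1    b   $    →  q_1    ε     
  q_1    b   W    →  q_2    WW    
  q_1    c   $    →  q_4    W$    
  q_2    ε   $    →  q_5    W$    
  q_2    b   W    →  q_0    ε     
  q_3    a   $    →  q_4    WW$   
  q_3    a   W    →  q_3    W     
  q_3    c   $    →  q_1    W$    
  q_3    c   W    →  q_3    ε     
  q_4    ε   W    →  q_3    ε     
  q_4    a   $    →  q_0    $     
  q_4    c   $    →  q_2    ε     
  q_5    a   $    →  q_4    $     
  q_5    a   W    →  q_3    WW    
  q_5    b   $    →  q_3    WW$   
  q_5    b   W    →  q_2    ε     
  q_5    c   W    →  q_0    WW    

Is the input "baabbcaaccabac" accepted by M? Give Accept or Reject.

(q_0, baabbcaaccabac, $)
  read b, top $: go to q_5, push $ → (q_5, aabbcaaccabac, $)
  read a, top $: go to q_4, push $ → (q_4, abbcaaccabac, $)
  read a, top $: go to q_0, push $ → (q_0, bbcaaccabac, $)
  read b, top $: go to q_5, push $ → (q_5, bcaaccabac, $)
  read b, top $: go to q_3, push WW$ → (q_3, caaccabac, WW$)
  read c, top W: go to q_3, push ε → (q_3, aaccabac, W$)
  read a, top W: go to q_3, push W → (q_3, accabac, W$)
  read a, top W: go to q_3, push W → (q_3, ccabac, W$)
  read c, top W: go to q_3, push ε → (q_3, cabac, $)
  read c, top $: go to q_1, push W$ → (q_1, abac, W$)
  read a, top W: go to q_0, push ε → (q_0, bac, $)
  read b, top $: go to q_5, push $ → (q_5, ac, $)
  read a, top $: go to q_4, push $ → (q_4, c, $)
  read c, top $: go to q_2, push ε → (q_2, ε, ε)
All input consumed and the stack is empty.

Accept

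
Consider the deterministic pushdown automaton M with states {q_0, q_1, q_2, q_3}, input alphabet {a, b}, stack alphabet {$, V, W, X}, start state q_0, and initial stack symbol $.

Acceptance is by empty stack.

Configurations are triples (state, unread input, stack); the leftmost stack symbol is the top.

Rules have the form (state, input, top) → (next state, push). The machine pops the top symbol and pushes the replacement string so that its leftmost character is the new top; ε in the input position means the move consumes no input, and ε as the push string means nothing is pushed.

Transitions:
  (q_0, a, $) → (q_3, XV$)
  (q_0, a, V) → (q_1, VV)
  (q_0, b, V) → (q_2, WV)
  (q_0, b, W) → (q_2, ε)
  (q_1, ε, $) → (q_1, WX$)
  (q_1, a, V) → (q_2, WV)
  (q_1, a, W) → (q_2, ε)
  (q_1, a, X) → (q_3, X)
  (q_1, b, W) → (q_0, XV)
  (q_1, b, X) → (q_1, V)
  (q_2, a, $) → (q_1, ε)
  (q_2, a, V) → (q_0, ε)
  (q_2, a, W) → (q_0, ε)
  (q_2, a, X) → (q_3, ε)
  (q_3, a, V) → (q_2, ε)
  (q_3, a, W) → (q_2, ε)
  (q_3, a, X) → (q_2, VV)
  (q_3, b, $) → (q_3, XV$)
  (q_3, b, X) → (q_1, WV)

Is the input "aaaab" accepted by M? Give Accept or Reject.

Reject

(q_0, aaaab, $) ⊢ (q_3, aaab, XV$) ⊢ (q_2, aab, VVV$) ⊢ (q_0, ab, VV$) ⊢ (q_1, b, VVV$)
No transition applies at (q_1, b, VVV$); input not fully consumed.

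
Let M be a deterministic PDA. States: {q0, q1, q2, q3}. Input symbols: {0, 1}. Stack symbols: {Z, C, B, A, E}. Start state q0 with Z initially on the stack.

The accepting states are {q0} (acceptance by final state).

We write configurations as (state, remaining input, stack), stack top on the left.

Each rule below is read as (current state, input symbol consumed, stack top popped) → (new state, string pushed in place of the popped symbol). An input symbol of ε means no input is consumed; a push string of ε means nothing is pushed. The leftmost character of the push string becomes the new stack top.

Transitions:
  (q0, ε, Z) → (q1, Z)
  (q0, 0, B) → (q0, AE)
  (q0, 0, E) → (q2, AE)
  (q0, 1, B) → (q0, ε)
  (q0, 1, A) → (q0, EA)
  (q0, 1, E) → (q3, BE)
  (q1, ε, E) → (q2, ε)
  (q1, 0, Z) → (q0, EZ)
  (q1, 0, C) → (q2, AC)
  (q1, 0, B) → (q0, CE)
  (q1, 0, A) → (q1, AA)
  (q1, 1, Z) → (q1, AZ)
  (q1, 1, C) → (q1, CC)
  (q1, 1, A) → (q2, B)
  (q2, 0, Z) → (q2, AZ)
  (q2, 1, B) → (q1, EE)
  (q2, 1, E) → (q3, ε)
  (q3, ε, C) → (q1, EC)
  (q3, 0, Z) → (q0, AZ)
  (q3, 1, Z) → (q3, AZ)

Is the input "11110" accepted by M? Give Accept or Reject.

(q0, 11110, Z)
  ε-move, top Z: go to q1, push Z → (q1, 11110, Z)
  read 1, top Z: go to q1, push AZ → (q1, 1110, AZ)
  read 1, top A: go to q2, push B → (q2, 110, BZ)
  read 1, top B: go to q1, push EE → (q1, 10, EEZ)
  ε-move, top E: go to q2, push ε → (q2, 10, EZ)
  read 1, top E: go to q3, push ε → (q3, 0, Z)
  read 0, top Z: go to q0, push AZ → (q0, ε, AZ)
All input consumed; state q0 ∈ F.

Accept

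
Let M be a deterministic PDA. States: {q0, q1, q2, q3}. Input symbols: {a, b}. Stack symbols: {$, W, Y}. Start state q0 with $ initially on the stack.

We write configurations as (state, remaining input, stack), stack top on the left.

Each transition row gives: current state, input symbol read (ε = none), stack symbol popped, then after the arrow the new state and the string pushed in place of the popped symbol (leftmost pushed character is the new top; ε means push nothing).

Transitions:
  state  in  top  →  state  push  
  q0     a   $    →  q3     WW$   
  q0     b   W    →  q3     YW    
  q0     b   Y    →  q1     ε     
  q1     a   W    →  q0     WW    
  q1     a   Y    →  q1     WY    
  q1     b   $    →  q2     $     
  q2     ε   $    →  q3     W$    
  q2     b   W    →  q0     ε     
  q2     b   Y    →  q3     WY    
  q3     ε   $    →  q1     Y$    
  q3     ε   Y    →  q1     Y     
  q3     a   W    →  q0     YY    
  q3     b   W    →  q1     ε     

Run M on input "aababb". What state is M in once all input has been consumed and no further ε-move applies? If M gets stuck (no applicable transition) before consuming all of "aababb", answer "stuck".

stuck

(q0, aababb, $)
  read a, top $: go to q3, push WW$ → (q3, ababb, WW$)
  read a, top W: go to q0, push YY → (q0, babb, YYW$)
  read b, top Y: go to q1, push ε → (q1, abb, YW$)
  read a, top Y: go to q1, push WY → (q1, bb, WYW$)
No transition for (q1, b, top W); M blocks with input bb remaining.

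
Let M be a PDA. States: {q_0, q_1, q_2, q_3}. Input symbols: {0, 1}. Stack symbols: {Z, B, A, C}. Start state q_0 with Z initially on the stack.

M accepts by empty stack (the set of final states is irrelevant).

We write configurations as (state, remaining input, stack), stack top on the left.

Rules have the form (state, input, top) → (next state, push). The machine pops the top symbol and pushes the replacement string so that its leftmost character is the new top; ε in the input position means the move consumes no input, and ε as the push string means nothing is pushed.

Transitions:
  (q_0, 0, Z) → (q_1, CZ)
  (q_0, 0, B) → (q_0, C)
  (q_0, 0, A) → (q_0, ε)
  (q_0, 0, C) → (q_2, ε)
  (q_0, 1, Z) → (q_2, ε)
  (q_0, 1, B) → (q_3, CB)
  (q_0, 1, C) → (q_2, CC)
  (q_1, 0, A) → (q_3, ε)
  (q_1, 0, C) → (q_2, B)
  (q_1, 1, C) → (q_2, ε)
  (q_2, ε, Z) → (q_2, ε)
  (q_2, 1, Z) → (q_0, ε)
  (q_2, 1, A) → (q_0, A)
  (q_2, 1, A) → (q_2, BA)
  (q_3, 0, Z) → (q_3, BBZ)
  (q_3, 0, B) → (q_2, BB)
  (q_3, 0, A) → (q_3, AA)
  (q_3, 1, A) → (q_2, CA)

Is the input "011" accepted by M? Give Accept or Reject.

One accepting computation: (q_0, 011, Z) ⊢ (q_1, 11, CZ) ⊢ (q_2, 1, Z) ⊢ (q_0, ε, ε)
All input consumed and the stack is empty.

Accept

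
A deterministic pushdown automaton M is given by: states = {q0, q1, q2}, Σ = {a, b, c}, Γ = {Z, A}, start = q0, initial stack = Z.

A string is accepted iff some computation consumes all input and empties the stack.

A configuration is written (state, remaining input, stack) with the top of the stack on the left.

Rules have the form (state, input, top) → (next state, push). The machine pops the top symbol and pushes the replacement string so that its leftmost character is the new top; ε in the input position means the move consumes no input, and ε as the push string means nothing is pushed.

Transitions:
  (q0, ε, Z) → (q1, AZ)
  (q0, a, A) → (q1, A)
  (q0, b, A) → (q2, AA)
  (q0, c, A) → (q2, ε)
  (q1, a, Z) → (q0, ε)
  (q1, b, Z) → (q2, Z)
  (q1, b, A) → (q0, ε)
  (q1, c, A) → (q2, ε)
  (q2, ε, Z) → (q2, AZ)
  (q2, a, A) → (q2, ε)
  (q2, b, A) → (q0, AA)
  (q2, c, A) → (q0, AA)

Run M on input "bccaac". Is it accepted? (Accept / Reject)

(q0, bccaac, Z)
  ε-move, top Z: go to q1, push AZ → (q1, bccaac, AZ)
  read b, top A: go to q0, push ε → (q0, ccaac, Z)
  ε-move, top Z: go to q1, push AZ → (q1, ccaac, AZ)
  read c, top A: go to q2, push ε → (q2, caac, Z)
  ε-move, top Z: go to q2, push AZ → (q2, caac, AZ)
  read c, top A: go to q0, push AA → (q0, aac, AAZ)
  read a, top A: go to q1, push A → (q1, ac, AAZ)
No transition applies at (q1, ac, AAZ); input not fully consumed.

Reject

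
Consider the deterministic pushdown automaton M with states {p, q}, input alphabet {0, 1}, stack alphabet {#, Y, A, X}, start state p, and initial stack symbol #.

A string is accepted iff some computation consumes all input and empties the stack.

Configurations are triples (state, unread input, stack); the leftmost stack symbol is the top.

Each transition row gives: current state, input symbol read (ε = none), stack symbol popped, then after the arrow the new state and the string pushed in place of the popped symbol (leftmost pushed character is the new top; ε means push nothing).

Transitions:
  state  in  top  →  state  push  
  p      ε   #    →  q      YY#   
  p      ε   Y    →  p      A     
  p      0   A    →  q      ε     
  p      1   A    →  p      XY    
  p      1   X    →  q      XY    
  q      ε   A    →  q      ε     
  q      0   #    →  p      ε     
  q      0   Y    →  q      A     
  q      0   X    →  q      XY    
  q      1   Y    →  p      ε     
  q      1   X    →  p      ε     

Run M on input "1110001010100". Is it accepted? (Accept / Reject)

(p, 1110001010100, #)
  ε-move, top #: go to q, push YY# → (q, 1110001010100, YY#)
  read 1, top Y: go to p, push ε → (p, 110001010100, Y#)
  ε-move, top Y: go to p, push A → (p, 110001010100, A#)
  read 1, top A: go to p, push XY → (p, 10001010100, XY#)
  read 1, top X: go to q, push XY → (q, 0001010100, XYY#)
  read 0, top X: go to q, push XY → (q, 001010100, XYYY#)
  read 0, top X: go to q, push XY → (q, 01010100, XYYYY#)
  read 0, top X: go to q, push XY → (q, 1010100, XYYYYY#)
  read 1, top X: go to p, push ε → (p, 010100, YYYYY#)
  ε-move, top Y: go to p, push A → (p, 010100, AYYYY#)
  read 0, top A: go to q, push ε → (q, 10100, YYYY#)
  read 1, top Y: go to p, push ε → (p, 0100, YYY#)
  ε-move, top Y: go to p, push A → (p, 0100, AYY#)
  read 0, top A: go to q, push ε → (q, 100, YY#)
  read 1, top Y: go to p, push ε → (p, 00, Y#)
  ε-move, top Y: go to p, push A → (p, 00, A#)
  read 0, top A: go to q, push ε → (q, 0, #)
  read 0, top #: go to p, push ε → (p, ε, ε)
All input consumed and the stack is empty.

Accept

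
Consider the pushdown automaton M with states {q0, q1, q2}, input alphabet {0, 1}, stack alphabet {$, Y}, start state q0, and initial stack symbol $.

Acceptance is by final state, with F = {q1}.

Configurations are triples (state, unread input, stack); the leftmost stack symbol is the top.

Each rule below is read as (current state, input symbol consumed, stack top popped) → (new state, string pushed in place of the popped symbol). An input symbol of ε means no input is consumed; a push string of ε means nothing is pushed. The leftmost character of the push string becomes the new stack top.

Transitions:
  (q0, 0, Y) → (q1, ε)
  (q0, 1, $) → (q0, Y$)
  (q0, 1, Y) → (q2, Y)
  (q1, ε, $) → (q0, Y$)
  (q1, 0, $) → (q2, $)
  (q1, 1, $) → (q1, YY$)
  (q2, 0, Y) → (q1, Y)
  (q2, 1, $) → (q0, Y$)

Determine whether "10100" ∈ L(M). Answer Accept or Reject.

No computation consumes all input and reaches a final state.

Reject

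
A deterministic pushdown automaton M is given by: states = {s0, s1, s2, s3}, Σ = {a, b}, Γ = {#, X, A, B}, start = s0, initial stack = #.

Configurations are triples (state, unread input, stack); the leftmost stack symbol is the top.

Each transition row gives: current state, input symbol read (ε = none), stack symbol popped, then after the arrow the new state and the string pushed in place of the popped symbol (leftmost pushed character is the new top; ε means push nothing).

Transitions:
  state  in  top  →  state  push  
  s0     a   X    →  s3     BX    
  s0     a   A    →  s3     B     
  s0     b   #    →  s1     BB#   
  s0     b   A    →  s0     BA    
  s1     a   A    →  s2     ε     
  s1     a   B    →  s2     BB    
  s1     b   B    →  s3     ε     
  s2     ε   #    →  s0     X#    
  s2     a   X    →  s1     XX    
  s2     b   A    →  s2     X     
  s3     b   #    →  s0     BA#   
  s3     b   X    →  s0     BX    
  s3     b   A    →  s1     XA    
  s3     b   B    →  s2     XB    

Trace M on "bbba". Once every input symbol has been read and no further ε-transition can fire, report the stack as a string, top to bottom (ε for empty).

(s0, bbba, #)
  read b, top #: go to s1, push BB# → (s1, bba, BB#)
  read b, top B: go to s3, push ε → (s3, ba, B#)
  read b, top B: go to s2, push XB → (s2, a, XB#)
  read a, top X: go to s1, push XX → (s1, ε, XXB#)
All input consumed in state s1 with stack XXB#.

XXB#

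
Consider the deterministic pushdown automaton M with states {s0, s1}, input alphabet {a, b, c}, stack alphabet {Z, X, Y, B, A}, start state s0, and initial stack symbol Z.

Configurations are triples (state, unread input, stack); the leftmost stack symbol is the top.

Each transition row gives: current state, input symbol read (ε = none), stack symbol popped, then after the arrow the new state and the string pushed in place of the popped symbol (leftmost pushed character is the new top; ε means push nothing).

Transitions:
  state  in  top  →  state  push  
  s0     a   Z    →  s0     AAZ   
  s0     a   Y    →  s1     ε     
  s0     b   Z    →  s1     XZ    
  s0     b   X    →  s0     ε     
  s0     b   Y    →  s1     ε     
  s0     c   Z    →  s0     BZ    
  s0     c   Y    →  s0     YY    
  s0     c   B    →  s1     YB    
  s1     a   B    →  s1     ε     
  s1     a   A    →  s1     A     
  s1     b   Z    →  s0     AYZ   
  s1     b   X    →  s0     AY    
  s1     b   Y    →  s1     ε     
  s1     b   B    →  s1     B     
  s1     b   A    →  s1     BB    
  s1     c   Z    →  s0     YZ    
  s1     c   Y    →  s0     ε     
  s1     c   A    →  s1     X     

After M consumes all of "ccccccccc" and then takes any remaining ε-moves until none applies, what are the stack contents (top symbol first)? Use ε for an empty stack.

BZ

(s0, ccccccccc, Z)
  read c, top Z: go to s0, push BZ → (s0, cccccccc, BZ)
  read c, top B: go to s1, push YB → (s1, ccccccc, YBZ)
  read c, top Y: go to s0, push ε → (s0, cccccc, BZ)
  read c, top B: go to s1, push YB → (s1, ccccc, YBZ)
  read c, top Y: go to s0, push ε → (s0, cccc, BZ)
  read c, top B: go to s1, push YB → (s1, ccc, YBZ)
  read c, top Y: go to s0, push ε → (s0, cc, BZ)
  read c, top B: go to s1, push YB → (s1, c, YBZ)
  read c, top Y: go to s0, push ε → (s0, ε, BZ)
All input consumed in state s0 with stack BZ.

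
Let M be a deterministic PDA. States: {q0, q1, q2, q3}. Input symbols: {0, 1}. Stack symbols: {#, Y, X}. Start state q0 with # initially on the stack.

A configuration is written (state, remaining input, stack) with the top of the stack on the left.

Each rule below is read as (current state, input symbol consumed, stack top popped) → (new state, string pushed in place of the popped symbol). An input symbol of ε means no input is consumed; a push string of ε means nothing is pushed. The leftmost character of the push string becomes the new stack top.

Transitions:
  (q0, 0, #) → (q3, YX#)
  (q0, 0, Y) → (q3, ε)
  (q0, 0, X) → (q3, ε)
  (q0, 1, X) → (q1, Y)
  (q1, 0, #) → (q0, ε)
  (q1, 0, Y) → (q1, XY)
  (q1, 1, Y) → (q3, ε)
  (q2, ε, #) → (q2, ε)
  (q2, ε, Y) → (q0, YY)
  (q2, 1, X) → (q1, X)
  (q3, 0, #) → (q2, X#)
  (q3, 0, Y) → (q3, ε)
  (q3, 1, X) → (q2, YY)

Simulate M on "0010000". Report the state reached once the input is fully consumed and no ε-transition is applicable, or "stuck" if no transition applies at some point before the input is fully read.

q2

(q0, 0010000, #)
  read 0, top #: go to q3, push YX# → (q3, 010000, YX#)
  read 0, top Y: go to q3, push ε → (q3, 10000, X#)
  read 1, top X: go to q2, push YY → (q2, 0000, YY#)
  ε-move, top Y: go to q0, push YY → (q0, 0000, YYY#)
  read 0, top Y: go to q3, push ε → (q3, 000, YY#)
  read 0, top Y: go to q3, push ε → (q3, 00, Y#)
  read 0, top Y: go to q3, push ε → (q3, 0, #)
  read 0, top #: go to q2, push X# → (q2, ε, X#)
All input consumed; M is in state q2.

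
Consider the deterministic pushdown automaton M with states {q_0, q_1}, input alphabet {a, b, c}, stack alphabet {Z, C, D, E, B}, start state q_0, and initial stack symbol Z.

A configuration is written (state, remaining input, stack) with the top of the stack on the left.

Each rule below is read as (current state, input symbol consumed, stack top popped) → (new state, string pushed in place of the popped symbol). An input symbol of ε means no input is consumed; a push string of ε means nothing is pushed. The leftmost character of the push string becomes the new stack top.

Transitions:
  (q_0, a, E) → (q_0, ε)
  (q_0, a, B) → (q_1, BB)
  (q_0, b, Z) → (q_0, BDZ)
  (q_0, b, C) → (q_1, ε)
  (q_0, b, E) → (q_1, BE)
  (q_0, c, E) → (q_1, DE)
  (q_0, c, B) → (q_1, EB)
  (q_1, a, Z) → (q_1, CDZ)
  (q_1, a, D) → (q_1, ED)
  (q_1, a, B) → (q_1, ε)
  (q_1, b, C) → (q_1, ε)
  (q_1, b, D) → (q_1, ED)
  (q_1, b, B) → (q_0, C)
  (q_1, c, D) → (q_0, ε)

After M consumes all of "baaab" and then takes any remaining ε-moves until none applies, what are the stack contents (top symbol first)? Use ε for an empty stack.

EDZ

(q_0, baaab, Z)
  read b, top Z: go to q_0, push BDZ → (q_0, aaab, BDZ)
  read a, top B: go to q_1, push BB → (q_1, aab, BBDZ)
  read a, top B: go to q_1, push ε → (q_1, ab, BDZ)
  read a, top B: go to q_1, push ε → (q_1, b, DZ)
  read b, top D: go to q_1, push ED → (q_1, ε, EDZ)
All input consumed in state q_1 with stack EDZ.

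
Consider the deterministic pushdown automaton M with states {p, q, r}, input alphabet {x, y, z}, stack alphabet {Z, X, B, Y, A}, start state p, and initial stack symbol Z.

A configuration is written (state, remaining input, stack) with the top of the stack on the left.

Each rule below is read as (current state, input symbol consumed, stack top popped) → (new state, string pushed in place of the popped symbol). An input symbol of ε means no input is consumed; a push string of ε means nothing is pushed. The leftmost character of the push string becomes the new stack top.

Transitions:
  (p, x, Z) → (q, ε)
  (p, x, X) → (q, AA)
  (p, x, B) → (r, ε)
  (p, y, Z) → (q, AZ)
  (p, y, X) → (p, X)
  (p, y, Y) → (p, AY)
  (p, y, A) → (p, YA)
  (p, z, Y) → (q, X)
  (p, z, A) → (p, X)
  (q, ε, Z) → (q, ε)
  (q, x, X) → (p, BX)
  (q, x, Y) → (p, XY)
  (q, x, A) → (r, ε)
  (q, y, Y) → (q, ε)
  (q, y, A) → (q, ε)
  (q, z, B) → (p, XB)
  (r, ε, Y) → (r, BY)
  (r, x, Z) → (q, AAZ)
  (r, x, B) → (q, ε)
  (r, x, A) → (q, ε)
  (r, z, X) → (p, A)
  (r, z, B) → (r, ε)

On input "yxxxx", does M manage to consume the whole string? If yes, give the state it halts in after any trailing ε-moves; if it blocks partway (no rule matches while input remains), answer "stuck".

(p, yxxxx, Z) ⊢ (q, xxxx, AZ) ⊢ (r, xxx, Z) ⊢ (q, xx, AAZ) ⊢ (r, x, AZ) ⊢ (q, ε, Z) ⊢ (q, ε, ε)
All input consumed; M is in state q.

q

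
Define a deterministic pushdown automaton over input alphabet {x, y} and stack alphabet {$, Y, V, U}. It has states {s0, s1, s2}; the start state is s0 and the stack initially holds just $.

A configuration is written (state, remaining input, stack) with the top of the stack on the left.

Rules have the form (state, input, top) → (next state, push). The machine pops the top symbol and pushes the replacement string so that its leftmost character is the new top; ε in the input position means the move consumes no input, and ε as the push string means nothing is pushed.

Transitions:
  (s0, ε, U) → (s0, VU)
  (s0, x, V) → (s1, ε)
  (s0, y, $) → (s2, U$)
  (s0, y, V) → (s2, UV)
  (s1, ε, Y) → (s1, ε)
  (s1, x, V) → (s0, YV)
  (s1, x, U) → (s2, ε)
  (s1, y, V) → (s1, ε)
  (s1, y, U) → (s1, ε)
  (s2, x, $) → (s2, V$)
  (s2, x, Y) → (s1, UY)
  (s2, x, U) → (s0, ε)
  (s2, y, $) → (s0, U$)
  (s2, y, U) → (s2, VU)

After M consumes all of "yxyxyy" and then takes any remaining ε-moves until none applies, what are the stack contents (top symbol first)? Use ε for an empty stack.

VU$

(s0, yxyxyy, $)
  read y, top $: go to s2, push U$ → (s2, xyxyy, U$)
  read x, top U: go to s0, push ε → (s0, yxyy, $)
  read y, top $: go to s2, push U$ → (s2, xyy, U$)
  read x, top U: go to s0, push ε → (s0, yy, $)
  read y, top $: go to s2, push U$ → (s2, y, U$)
  read y, top U: go to s2, push VU → (s2, ε, VU$)
All input consumed in state s2 with stack VU$.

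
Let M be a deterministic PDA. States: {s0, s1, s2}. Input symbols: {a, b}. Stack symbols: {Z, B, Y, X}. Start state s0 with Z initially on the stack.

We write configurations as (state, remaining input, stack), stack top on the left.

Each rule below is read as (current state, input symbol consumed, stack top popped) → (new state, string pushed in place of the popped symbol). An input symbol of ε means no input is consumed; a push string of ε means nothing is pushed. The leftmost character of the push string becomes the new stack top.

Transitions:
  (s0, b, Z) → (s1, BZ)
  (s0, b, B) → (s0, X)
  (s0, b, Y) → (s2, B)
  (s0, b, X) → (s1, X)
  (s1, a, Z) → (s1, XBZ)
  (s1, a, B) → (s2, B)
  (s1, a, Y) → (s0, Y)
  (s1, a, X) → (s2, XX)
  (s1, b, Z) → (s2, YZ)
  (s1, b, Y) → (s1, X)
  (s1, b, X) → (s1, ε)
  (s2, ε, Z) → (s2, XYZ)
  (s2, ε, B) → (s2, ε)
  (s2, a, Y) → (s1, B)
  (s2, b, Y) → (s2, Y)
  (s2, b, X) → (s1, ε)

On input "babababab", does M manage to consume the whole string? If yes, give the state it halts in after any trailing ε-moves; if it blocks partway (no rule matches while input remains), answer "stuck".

(s0, babababab, Z)
  read b, top Z: go to s1, push BZ → (s1, abababab, BZ)
  read a, top B: go to s2, push B → (s2, bababab, BZ)
  ε-move, top B: go to s2, push ε → (s2, bababab, Z)
  ε-move, top Z: go to s2, push XYZ → (s2, bababab, XYZ)
  read b, top X: go to s1, push ε → (s1, ababab, YZ)
  read a, top Y: go to s0, push Y → (s0, babab, YZ)
  read b, top Y: go to s2, push B → (s2, abab, BZ)
  ε-move, top B: go to s2, push ε → (s2, abab, Z)
  ε-move, top Z: go to s2, push XYZ → (s2, abab, XYZ)
No transition for (s2, a, top X); M blocks with input abab remaining.

stuck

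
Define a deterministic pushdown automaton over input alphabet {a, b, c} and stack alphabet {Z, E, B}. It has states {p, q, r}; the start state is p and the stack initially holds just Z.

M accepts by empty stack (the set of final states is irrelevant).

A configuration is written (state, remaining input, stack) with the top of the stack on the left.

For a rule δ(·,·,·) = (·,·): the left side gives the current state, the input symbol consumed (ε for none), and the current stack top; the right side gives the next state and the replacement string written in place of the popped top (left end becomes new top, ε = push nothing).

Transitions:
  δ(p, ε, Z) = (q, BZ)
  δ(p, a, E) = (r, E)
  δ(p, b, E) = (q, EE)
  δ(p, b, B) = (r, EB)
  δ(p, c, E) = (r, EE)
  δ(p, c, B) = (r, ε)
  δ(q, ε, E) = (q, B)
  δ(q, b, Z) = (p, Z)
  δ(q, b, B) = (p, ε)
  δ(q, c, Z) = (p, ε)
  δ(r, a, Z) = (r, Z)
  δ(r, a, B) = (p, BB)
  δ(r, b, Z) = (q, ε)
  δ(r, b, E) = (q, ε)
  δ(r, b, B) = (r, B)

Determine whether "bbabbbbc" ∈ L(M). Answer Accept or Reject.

(p, bbabbbbc, Z)
  ε-move, top Z: go to q, push BZ → (q, bbabbbbc, BZ)
  read b, top B: go to p, push ε → (p, babbbbc, Z)
  ε-move, top Z: go to q, push BZ → (q, babbbbc, BZ)
  read b, top B: go to p, push ε → (p, abbbbc, Z)
  ε-move, top Z: go to q, push BZ → (q, abbbbc, BZ)
No transition applies at (q, abbbbc, BZ); input not fully consumed.

Reject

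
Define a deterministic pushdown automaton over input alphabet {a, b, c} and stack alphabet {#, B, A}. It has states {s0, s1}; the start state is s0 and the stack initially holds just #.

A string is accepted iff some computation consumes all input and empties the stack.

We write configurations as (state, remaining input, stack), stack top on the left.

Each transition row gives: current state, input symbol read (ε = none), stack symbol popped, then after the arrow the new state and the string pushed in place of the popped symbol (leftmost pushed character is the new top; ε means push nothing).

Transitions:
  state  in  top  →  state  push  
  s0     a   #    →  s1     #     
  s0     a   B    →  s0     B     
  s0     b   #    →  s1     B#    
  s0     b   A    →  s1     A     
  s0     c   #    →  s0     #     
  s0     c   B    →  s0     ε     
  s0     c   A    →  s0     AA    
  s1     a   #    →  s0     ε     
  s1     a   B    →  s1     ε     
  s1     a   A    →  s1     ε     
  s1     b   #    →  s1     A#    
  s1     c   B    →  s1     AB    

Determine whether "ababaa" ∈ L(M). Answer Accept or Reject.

(s0, ababaa, #)
  read a, top #: go to s1, push # → (s1, babaa, #)
  read b, top #: go to s1, push A# → (s1, abaa, A#)
  read a, top A: go to s1, push ε → (s1, baa, #)
  read b, top #: go to s1, push A# → (s1, aa, A#)
  read a, top A: go to s1, push ε → (s1, a, #)
  read a, top #: go to s0, push ε → (s0, ε, ε)
All input consumed and the stack is empty.

Accept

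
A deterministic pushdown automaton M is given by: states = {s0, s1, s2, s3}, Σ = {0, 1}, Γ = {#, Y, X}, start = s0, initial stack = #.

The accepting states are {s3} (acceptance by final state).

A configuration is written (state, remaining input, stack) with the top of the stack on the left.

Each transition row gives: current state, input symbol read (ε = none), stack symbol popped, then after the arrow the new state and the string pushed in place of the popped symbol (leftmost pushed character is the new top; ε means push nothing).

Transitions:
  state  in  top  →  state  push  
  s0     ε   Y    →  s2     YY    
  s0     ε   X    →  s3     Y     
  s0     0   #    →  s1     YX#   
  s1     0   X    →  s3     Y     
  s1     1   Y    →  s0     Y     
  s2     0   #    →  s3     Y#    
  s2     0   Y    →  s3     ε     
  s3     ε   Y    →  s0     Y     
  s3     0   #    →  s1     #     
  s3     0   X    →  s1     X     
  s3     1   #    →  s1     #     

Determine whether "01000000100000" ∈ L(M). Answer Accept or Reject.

(s0, 01000000100000, #)
  read 0, top #: go to s1, push YX# → (s1, 1000000100000, YX#)
  read 1, top Y: go to s0, push Y → (s0, 000000100000, YX#)
  ε-move, top Y: go to s2, push YY → (s2, 000000100000, YYX#)
  read 0, top Y: go to s3, push ε → (s3, 00000100000, YX#)
  ε-move, top Y: go to s0, push Y → (s0, 00000100000, YX#)
  ε-move, top Y: go to s2, push YY → (s2, 00000100000, YYX#)
  read 0, top Y: go to s3, push ε → (s3, 0000100000, YX#)
  ε-move, top Y: go to s0, push Y → (s0, 0000100000, YX#)
  ε-move, top Y: go to s2, push YY → (s2, 0000100000, YYX#)
  read 0, top Y: go to s3, push ε → (s3, 000100000, YX#)
  ε-move, top Y: go to s0, push Y → (s0, 000100000, YX#)
  ε-move, top Y: go to s2, push YY → (s2, 000100000, YYX#)
  read 0, top Y: go to s3, push ε → (s3, 00100000, YX#)
  ε-move, top Y: go to s0, push Y → (s0, 00100000, YX#)
  ε-move, top Y: go to s2, push YY → (s2, 00100000, YYX#)
  read 0, top Y: go to s3, push ε → (s3, 0100000, YX#)
  ε-move, top Y: go to s0, push Y → (s0, 0100000, YX#)
  ε-move, top Y: go to s2, push YY → (s2, 0100000, YYX#)
  read 0, top Y: go to s3, push ε → (s3, 100000, YX#)
  ε-move, top Y: go to s0, push Y → (s0, 100000, YX#)
  ε-move, top Y: go to s2, push YY → (s2, 100000, YYX#)
No transition applies at (s2, 100000, YYX#); input not fully consumed.

Reject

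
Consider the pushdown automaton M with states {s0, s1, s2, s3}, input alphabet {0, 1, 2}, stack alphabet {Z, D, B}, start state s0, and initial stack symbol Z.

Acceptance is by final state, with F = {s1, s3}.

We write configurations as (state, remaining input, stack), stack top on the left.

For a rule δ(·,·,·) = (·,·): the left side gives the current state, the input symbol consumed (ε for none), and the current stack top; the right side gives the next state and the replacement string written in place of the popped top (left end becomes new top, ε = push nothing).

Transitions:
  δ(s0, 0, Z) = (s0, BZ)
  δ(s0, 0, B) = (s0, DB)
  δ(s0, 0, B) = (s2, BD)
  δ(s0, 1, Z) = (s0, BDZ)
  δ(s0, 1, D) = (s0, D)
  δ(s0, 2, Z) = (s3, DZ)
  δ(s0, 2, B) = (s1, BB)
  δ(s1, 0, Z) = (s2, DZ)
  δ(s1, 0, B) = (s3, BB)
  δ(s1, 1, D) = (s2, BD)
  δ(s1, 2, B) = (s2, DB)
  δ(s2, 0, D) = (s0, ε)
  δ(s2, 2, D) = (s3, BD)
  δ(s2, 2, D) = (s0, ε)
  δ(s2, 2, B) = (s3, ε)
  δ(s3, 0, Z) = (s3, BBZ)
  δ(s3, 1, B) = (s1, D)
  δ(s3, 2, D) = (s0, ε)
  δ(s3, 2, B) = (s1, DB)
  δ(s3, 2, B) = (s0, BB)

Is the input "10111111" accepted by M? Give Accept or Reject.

Reject

No computation consumes all input and reaches a final state.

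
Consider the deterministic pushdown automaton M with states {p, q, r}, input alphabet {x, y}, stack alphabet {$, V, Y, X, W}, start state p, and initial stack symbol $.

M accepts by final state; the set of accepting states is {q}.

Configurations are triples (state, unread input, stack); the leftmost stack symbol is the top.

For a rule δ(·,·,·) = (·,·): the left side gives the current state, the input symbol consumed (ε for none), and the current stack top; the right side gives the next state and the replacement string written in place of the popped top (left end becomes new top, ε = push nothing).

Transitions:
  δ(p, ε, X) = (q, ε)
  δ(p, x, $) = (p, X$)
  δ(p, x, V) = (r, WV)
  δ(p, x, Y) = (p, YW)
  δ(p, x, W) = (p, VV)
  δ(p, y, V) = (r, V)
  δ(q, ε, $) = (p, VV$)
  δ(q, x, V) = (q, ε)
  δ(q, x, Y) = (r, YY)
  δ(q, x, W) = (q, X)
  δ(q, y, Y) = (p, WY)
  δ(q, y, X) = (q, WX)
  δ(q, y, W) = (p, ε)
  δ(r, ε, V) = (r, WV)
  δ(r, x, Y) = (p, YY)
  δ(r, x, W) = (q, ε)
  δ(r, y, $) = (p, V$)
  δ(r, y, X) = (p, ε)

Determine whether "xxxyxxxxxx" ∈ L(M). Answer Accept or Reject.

(p, xxxyxxxxxx, $)
  read x, top $: go to p, push X$ → (p, xxyxxxxxx, X$)
  ε-move, top X: go to q, push ε → (q, xxyxxxxxx, $)
  ε-move, top $: go to p, push VV$ → (p, xxyxxxxxx, VV$)
  read x, top V: go to r, push WV → (r, xyxxxxxx, WVV$)
  read x, top W: go to q, push ε → (q, yxxxxxx, VV$)
No transition applies at (q, yxxxxxx, VV$); input not fully consumed.

Reject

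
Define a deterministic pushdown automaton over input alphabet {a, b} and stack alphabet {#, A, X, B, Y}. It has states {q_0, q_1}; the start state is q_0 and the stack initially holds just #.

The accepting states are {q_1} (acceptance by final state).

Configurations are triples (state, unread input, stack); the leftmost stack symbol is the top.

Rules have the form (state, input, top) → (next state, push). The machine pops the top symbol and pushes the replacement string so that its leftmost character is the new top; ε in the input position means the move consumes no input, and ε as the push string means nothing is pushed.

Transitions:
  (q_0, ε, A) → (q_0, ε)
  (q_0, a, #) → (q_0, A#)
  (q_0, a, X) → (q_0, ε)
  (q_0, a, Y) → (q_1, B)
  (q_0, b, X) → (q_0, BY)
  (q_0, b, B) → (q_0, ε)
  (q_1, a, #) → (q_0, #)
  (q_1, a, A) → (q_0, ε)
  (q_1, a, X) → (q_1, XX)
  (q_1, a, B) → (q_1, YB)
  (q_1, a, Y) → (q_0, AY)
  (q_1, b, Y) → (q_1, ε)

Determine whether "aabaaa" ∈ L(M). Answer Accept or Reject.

Reject

(q_0, aabaaa, #) ⊢ (q_0, abaaa, A#) ⊢ (q_0, abaaa, #) ⊢ (q_0, baaa, A#) ⊢ (q_0, baaa, #)
No transition applies at (q_0, baaa, #); input not fully consumed.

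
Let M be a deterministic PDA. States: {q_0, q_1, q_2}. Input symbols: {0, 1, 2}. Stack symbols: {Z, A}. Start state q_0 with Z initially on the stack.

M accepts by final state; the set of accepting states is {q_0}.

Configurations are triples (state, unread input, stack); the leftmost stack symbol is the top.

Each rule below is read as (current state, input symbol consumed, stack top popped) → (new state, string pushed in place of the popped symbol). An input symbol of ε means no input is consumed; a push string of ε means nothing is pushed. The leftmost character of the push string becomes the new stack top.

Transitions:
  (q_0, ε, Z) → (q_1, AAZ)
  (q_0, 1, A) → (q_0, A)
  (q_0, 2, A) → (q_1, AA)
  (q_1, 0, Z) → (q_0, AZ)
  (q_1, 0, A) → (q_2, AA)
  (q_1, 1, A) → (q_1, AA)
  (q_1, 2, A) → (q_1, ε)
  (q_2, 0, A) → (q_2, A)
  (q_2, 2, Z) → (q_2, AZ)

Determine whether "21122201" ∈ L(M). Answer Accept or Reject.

(q_0, 21122201, Z)
  ε-move, top Z: go to q_1, push AAZ → (q_1, 21122201, AAZ)
  read 2, top A: go to q_1, push ε → (q_1, 1122201, AZ)
  read 1, top A: go to q_1, push AA → (q_1, 122201, AAZ)
  read 1, top A: go to q_1, push AA → (q_1, 22201, AAAZ)
  read 2, top A: go to q_1, push ε → (q_1, 2201, AAZ)
  read 2, top A: go to q_1, push ε → (q_1, 201, AZ)
  read 2, top A: go to q_1, push ε → (q_1, 01, Z)
  read 0, top Z: go to q_0, push AZ → (q_0, 1, AZ)
  read 1, top A: go to q_0, push A → (q_0, ε, AZ)
All input consumed; state q_0 ∈ F.

Accept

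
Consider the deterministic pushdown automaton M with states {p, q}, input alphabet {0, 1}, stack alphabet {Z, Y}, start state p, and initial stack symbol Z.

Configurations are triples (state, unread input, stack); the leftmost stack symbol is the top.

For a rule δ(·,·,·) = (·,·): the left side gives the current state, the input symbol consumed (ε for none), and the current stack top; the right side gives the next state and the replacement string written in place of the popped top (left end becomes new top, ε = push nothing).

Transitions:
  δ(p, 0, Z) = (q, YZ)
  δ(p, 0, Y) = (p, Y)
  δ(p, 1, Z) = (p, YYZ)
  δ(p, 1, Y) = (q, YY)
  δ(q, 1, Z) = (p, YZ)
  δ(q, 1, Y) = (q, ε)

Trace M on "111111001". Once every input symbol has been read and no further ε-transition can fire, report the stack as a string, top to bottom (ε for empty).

(p, 111111001, Z)
  read 1, top Z: go to p, push YYZ → (p, 11111001, YYZ)
  read 1, top Y: go to q, push YY → (q, 1111001, YYYZ)
  read 1, top Y: go to q, push ε → (q, 111001, YYZ)
  read 1, top Y: go to q, push ε → (q, 11001, YZ)
  read 1, top Y: go to q, push ε → (q, 1001, Z)
  read 1, top Z: go to p, push YZ → (p, 001, YZ)
  read 0, top Y: go to p, push Y → (p, 01, YZ)
  read 0, top Y: go to p, push Y → (p, 1, YZ)
  read 1, top Y: go to q, push YY → (q, ε, YYZ)
All input consumed in state q with stack YYZ.

YYZ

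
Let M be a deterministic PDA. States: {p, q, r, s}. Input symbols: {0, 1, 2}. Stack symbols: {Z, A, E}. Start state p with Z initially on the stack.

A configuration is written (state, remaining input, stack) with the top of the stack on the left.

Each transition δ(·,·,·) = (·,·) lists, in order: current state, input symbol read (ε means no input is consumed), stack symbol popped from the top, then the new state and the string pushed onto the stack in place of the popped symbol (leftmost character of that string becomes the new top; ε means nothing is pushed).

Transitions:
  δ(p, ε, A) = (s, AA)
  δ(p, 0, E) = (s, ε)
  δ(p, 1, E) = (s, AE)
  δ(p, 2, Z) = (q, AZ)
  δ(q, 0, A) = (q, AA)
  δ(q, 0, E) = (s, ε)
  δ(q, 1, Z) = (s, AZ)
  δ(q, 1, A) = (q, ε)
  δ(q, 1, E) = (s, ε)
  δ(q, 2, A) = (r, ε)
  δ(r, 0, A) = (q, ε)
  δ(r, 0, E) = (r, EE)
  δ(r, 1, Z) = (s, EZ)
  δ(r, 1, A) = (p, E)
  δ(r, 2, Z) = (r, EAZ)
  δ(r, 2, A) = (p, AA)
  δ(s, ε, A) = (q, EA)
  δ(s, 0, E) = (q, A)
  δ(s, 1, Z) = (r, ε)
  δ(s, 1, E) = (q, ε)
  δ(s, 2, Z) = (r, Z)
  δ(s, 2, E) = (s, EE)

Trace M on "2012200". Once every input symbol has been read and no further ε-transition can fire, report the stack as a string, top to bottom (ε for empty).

(p, 2012200, Z)
  read 2, top Z: go to q, push AZ → (q, 012200, AZ)
  read 0, top A: go to q, push AA → (q, 12200, AAZ)
  read 1, top A: go to q, push ε → (q, 2200, AZ)
  read 2, top A: go to r, push ε → (r, 200, Z)
  read 2, top Z: go to r, push EAZ → (r, 00, EAZ)
  read 0, top E: go to r, push EE → (r, 0, EEAZ)
  read 0, top E: go to r, push EE → (r, ε, EEEAZ)
All input consumed in state r with stack EEEAZ.

EEEAZ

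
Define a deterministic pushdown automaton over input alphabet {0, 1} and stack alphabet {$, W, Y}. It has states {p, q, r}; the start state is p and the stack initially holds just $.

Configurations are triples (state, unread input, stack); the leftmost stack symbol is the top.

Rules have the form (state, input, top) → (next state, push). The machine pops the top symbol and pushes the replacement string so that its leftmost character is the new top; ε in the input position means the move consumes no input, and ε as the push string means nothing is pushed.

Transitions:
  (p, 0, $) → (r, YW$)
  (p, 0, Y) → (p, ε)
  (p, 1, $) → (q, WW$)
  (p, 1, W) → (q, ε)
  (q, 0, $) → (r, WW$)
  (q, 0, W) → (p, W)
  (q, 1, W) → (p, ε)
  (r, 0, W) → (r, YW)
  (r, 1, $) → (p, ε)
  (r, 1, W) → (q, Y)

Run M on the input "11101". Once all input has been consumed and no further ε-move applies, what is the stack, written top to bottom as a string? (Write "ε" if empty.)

YW$

(p, 11101, $) ⊢ (q, 1101, WW$) ⊢ (p, 101, W$) ⊢ (q, 01, $) ⊢ (r, 1, WW$) ⊢ (q, ε, YW$)
All input consumed in state q with stack YW$.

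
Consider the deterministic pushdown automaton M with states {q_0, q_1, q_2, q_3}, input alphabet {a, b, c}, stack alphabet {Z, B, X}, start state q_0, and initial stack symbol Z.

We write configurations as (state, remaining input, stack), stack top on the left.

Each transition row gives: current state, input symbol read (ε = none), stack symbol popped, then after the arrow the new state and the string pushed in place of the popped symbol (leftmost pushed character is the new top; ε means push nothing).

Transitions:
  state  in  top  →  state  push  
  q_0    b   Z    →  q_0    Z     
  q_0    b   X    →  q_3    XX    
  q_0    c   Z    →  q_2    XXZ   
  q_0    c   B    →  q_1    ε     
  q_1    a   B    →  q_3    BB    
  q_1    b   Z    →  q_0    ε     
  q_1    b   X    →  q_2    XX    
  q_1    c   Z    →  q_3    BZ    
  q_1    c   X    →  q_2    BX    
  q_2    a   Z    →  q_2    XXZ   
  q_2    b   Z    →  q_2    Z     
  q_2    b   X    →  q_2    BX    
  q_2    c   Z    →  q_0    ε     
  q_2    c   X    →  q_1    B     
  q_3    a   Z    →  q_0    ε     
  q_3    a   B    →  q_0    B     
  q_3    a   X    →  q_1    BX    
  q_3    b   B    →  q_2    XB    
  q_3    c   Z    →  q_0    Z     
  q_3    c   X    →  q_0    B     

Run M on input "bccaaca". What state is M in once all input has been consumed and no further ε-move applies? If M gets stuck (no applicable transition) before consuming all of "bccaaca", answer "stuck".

q_3

(q_0, bccaaca, Z) ⊢ (q_0, ccaaca, Z) ⊢ (q_2, caaca, XXZ) ⊢ (q_1, aaca, BXZ) ⊢ (q_3, aca, BBXZ) ⊢ (q_0, ca, BBXZ) ⊢ (q_1, a, BXZ) ⊢ (q_3, ε, BBXZ)
All input consumed; M is in state q_3.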